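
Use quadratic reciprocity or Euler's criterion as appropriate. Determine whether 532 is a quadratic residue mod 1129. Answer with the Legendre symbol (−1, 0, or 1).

Euler's criterion: (532/1129) ≡ 532^564 (mod 1129).
532^2 ≡ 774 (mod 1129)
532^4 ≡ 706 (mod 1129)
532^8 ≡ 547 (mod 1129)
532^16 ≡ 24 (mod 1129)
532^32 ≡ 576 (mod 1129)
532^64 ≡ 979 (mod 1129)
532^128 ≡ 1049 (mod 1129)
532^256 ≡ 755 (mod 1129)
532^512 ≡ 1009 (mod 1129)
532^564 = 532^(512+32+16+4) ≡ 1128 (mod 1129).
Result is 1128 ≡ −1, so (532/1129) = −1.

-1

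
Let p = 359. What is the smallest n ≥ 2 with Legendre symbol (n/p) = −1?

(2/359) = +1, so 2 is a residue.
(3/359) = +1, so 3 is a residue.
(4/359) = +1, so 4 is a residue.
(5/359) = +1, so 5 is a residue.
(6/359) = +1, so 6 is a residue.
(7/359) = −1, so 7 is the smallest positive non-residue mod 359.

7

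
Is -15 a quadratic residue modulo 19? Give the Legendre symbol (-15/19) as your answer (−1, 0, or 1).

First reduce: -15 ≡ 4 (mod 19).
Pull out 2^2: since 19 ≡ 3 (mod 8), (2/19) = -1, so (2/19)^2 = +1.
Reached (1/19) = 1. Collecting the sign flips along the way, the symbol is +1.

1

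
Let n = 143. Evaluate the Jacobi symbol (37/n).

Reciprocity: 37 ≡ 1 and 143 ≡ 3 (mod 4), so (37/143) = +(143/37).
Reduce top mod 37: now compute (32/37).
Pull out 2^5: since 37 ≡ 5 (mod 8), (2/37) = -1, so (2/37)^5 = -1.
Reached (1/37) = 1. Collecting the sign flips along the way, the symbol is -1.

-1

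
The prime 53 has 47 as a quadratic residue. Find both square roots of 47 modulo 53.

10, 43

53 ≡ 1 (mod 4), so we find a root by search.
Trying successive values, 10² = 100 ≡ 47 (mod 53). The other root is 53 − 10 = 43.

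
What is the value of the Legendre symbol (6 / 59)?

-1

Pull out 2: since 59 ≡ 3 (mod 8), (2/59) = -1.
Reciprocity: 3 ≡ 3 and 59 ≡ 3 (mod 4), so (3/59) = −(59/3).
Reduce top mod 3: now compute (2/3).
Pull out 2: since 3 ≡ 3 (mod 8), (2/3) = -1.
Reached (1/3) = 1. Collecting the sign flips along the way, the symbol is -1.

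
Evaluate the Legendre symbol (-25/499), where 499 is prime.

-1

First reduce: -25 ≡ 474 (mod 499).
Pull out 2: since 499 ≡ 3 (mod 8), (2/499) = -1.
Reciprocity: 237 ≡ 1 and 499 ≡ 3 (mod 4), so (237/499) = +(499/237).
Reduce top mod 237: now compute (25/237).
Reciprocity: 25 ≡ 1 and 237 ≡ 1 (mod 4), so (25/237) = +(237/25).
Reduce top mod 25: now compute (12/25).
Pull out 2^2: since 25 ≡ 1 (mod 8), (2/25) = +1, so (2/25)^2 = +1.
Reciprocity: 3 ≡ 3 and 25 ≡ 1 (mod 4), so (3/25) = +(25/3).
Reduce top mod 3: now compute (1/3).
Reached (1/3) = 1. Collecting the sign flips along the way, the symbol is -1.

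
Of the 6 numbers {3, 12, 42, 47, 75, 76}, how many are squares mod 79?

(3/79) = -1 → non-residue.
(12/79) = -1 → non-residue.
(42/79) = +1 → QR.
(47/79) = -1 → non-residue.
(75/79) = -1 → non-residue.
(76/79) = +1 → QR.
Total quadratic residues among the 6: 2.

2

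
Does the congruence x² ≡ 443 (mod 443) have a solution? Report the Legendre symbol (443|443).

0

First reduce: 443 ≡ 0 (mod 443).
Top reduces to 0: gcd > 1, so the symbol is 0.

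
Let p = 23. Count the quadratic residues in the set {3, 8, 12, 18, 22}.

4

(3/23) = +1 → QR.
(8/23) = +1 → QR.
(12/23) = +1 → QR.
(18/23) = +1 → QR.
(22/23) = -1 → non-residue.
Total quadratic residues among the 5: 4.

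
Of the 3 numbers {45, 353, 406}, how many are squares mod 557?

(45/557) = -1 → non-residue.
(353/557) = -1 → non-residue.
(406/557) = -1 → non-residue.
Total quadratic residues among the 3: 0.

0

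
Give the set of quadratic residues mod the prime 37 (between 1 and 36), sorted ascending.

1,3,4,7,9,10,11,12,16,21,25,26,27,28,30,33,34,36

Square k = 1,…,18 (k and 37−k give the same square):
1²=1, 2²=4, 3²=9, 4²=16, 5²=25, 6²=36, 7²≡12, 8²≡27, 9²≡7, 10²≡26, 11²≡10, 12²≡33, 13²≡21, 14²≡11, 15²≡3, 16²≡34, 17²≡30, 18²≡28 (mod 37).
So the quadratic residues mod 37 are {1, 3, 4, 7, 9, 10, 11, 12, 16, 21, 25, 26, 27, 28, 30, 33, 34, 36}.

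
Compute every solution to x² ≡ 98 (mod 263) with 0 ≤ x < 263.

19, 244

Since 263 ≡ 3 (mod 4), a square root of 98 is 98^((263+1)/4) = 98^66 mod 263.
Repeated squaring: 98^2≡136, 98^4≡86, 98^8≡32, 98^16≡235, 98^32≡258, 98^64≡25 (mod 263).
98^66 = 98^(64+2) ≡ 244 (mod 263).
Check: 244² = 59536 ≡ 98 (mod 263). The two roots are 19 and 244.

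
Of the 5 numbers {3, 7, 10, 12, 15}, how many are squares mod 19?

1

(3/19) = -1 → non-residue.
(7/19) = +1 → QR.
(10/19) = -1 → non-residue.
(12/19) = -1 → non-residue.
(15/19) = -1 → non-residue.
Total quadratic residues among the 5: 1.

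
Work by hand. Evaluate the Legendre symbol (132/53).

Euler's criterion: (132/53) ≡ 26^26 (mod 53).
26^2 ≡ 40 (mod 53)
26^4 ≡ 10 (mod 53)
26^8 ≡ 47 (mod 53)
26^16 ≡ 36 (mod 53)
26^26 = 26^(16+8+2) ≡ 52 (mod 53).
Result is 52 ≡ −1, so (132/53) = −1.

-1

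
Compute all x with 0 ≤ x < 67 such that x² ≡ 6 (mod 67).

26, 41

Since 67 ≡ 3 (mod 4), a square root of 6 is 6^((67+1)/4) = 6^17 mod 67.
Repeated squaring: 6^2≡36, 6^4≡23, 6^8≡60, 6^16≡49 (mod 67).
6^17 = 6^(16+1) ≡ 26 (mod 67).
Check: 26² = 676 ≡ 6 (mod 67). The two roots are 26 and 41.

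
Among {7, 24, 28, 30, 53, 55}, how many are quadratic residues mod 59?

(7/59) = +1 → QR.
(24/59) = -1 → non-residue.
(28/59) = +1 → QR.
(30/59) = -1 → non-residue.
(53/59) = +1 → QR.
(55/59) = -1 → non-residue.
Total quadratic residues among the 6: 3.

3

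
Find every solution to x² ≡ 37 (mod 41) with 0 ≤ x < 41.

41 ≡ 1 (mod 4), so we find a root by search.
Trying successive values, 18² = 324 ≡ 37 (mod 41). The other root is 41 − 18 = 23.

18, 23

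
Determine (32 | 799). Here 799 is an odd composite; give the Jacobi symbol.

Pull out 2^5: since 799 ≡ 7 (mod 8), (2/799) = +1, so (2/799)^5 = +1.
Reached (1/799) = 1. Collecting the sign flips along the way, the symbol is +1.

1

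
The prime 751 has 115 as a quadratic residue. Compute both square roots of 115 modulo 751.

Since 751 ≡ 3 (mod 4), a square root of 115 is 115^((751+1)/4) = 115^188 mod 751.
Repeated squaring: 115^2≡458, 115^4≡235, 115^8≡402, 115^16≡139, 115^32≡546, 115^64≡720, 115^128≡210 (mod 751).
115^188 = 115^(128+32+16+8+4) ≡ 196 (mod 751).
Check: 196² = 38416 ≡ 115 (mod 751). The two roots are 196 and 555.

196, 555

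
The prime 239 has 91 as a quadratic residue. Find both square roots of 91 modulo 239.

Since 239 ≡ 3 (mod 4), a square root of 91 is 91^((239+1)/4) = 91^60 mod 239.
Repeated squaring: 91^2≡155, 91^4≡125, 91^8≡90, 91^16≡213, 91^32≡198 (mod 239).
91^60 = 91^(32+16+8+4) ≡ 197 (mod 239).
Check: 197² = 38809 ≡ 91 (mod 239). The two roots are 42 and 197.

42, 197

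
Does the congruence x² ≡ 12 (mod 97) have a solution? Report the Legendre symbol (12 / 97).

Euler's criterion: (12/97) ≡ 12^48 (mod 97).
12^2 ≡ 47 (mod 97)
12^4 ≡ 75 (mod 97)
12^8 ≡ 96 (mod 97)
12^16 ≡ 1 (mod 97)
12^32 ≡ 1 (mod 97)
12^48 = 12^(32+16) ≡ 1 (mod 97).
Result is 1, so (12/97) = 1.

1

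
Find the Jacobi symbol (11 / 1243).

0

Reciprocity: 11 ≡ 3 and 1243 ≡ 3 (mod 4), so (11/1243) = −(1243/11).
Reduce top mod 11: now compute (0/11).
Top reduces to 0: gcd > 1, so the symbol is 0.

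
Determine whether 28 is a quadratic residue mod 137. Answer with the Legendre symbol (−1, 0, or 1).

Pull out 2^2: since 137 ≡ 1 (mod 8), (2/137) = +1, so (2/137)^2 = +1.
Reciprocity: 7 ≡ 3 and 137 ≡ 1 (mod 4), so (7/137) = +(137/7).
Reduce top mod 7: now compute (4/7).
Pull out 2^2: since 7 ≡ 7 (mod 8), (2/7) = +1, so (2/7)^2 = +1.
Reached (1/7) = 1. Collecting the sign flips along the way, the symbol is +1.

1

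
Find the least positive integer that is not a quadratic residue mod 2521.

(2/2521) = +1, so 2 is a residue.
(3/2521) = +1, so 3 is a residue.
(4/2521) = +1, so 4 is a residue.
(5/2521) = +1, so 5 is a residue.
(6/2521) = +1, so 6 is a residue.
(7/2521) = +1, so 7 is a residue.
(8/2521) = +1, so 8 is a residue.
(9/2521) = +1, so 9 is a residue.
(10/2521) = +1, so 10 is a residue.
(11/2521) = −1, so 11 is the smallest positive non-residue mod 2521.

11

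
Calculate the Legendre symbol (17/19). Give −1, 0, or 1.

1

Reciprocity: 17 ≡ 1 and 19 ≡ 3 (mod 4), so (17/19) = +(19/17).
Reduce top mod 17: now compute (2/17).
Pull out 2: since 17 ≡ 1 (mod 8), (2/17) = +1.
Reached (1/17) = 1. Collecting the sign flips along the way, the symbol is +1.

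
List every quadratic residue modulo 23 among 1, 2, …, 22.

Square k = 1,…,11 (k and 23−k give the same square):
1²=1, 2²=4, 3²=9, 4²=16, 5²≡2, 6²≡13, 7²≡3, 8²≡18, 9²≡12, 10²≡8, 11²≡6 (mod 23).
So the quadratic residues mod 23 are {1, 2, 3, 4, 6, 8, 9, 12, 13, 16, 18}.

1, 2, 3, 4, 6, 8, 9, 12, 13, 16, 18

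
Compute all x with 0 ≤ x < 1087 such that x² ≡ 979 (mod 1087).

Since 1087 ≡ 3 (mod 4), a square root of 979 is 979^((1087+1)/4) = 979^272 mod 1087.
Repeated squaring: 979^2≡794, 979^4≡1063, 979^8≡576, 979^16≡241, 979^32≡470, 979^64≡239, 979^128≡597, 979^256≡960 (mod 1087).
979^272 = 979^(256+16) ≡ 916 (mod 1087).
Check: 916² = 839056 ≡ 979 (mod 1087). The two roots are 171 and 916.

171, 916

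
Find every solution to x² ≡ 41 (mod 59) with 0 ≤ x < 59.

Since 59 ≡ 3 (mod 4), a square root of 41 is 41^((59+1)/4) = 41^15 mod 59.
Repeated squaring: 41^2≡29, 41^4≡15, 41^8≡48 (mod 59).
41^15 = 41^(8+4+2+1) ≡ 49 (mod 59).
Check: 49² = 2401 ≡ 41 (mod 59). The two roots are 10 and 49.

10, 49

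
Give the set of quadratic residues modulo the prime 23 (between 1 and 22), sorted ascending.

1, 2, 3, 4, 6, 8, 9, 12, 13, 16, 18

Square k = 1,…,11 (k and 23−k give the same square):
1²=1, 2²=4, 3²=9, 4²=16, 5²≡2, 6²≡13, 7²≡3, 8²≡18, 9²≡12, 10²≡8, 11²≡6 (mod 23).
So the quadratic residues mod 23 are {1, 2, 3, 4, 6, 8, 9, 12, 13, 16, 18}.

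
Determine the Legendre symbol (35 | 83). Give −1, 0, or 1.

Euler's criterion: (35/83) ≡ 35^41 (mod 83).
35^2 ≡ 63 (mod 83)
35^4 ≡ 68 (mod 83)
35^8 ≡ 59 (mod 83)
35^16 ≡ 78 (mod 83)
35^32 ≡ 25 (mod 83)
35^41 = 35^(32+8+1) ≡ 82 (mod 83).
Result is 82 ≡ −1, so (35/83) = −1.

-1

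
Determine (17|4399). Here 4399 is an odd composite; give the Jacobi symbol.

1

Reciprocity: 17 ≡ 1 and 4399 ≡ 3 (mod 4), so (17/4399) = +(4399/17).
Reduce top mod 17: now compute (13/17).
Reciprocity: 13 ≡ 1 and 17 ≡ 1 (mod 4), so (13/17) = +(17/13).
Reduce top mod 13: now compute (4/13).
Pull out 2^2: since 13 ≡ 5 (mod 8), (2/13) = -1, so (2/13)^2 = +1.
Reached (1/13) = 1. Collecting the sign flips along the way, the symbol is +1.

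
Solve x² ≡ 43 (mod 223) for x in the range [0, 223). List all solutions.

97, 126

Since 223 ≡ 3 (mod 4), a square root of 43 is 43^((223+1)/4) = 43^56 mod 223.
Repeated squaring: 43^2≡65, 43^4≡211, 43^8≡144, 43^16≡220, 43^32≡9 (mod 223).
43^56 = 43^(32+16+8) ≡ 126 (mod 223).
Check: 126² = 15876 ≡ 43 (mod 223). The two roots are 97 and 126.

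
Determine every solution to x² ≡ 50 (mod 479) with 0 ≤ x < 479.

Since 479 ≡ 3 (mod 4), a square root of 50 is 50^((479+1)/4) = 50^120 mod 479.
Repeated squaring: 50^2≡105, 50^4≡8, 50^8≡64, 50^16≡264, 50^32≡241, 50^64≡122 (mod 479).
50^120 = 50^(64+32+16+8) ≡ 23 (mod 479).
Check: 23² = 529 ≡ 50 (mod 479). The two roots are 23 and 456.

23, 456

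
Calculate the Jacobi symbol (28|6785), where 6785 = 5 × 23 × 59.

Pull out 2^2: since 6785 ≡ 1 (mod 8), (2/6785) = +1, so (2/6785)^2 = +1.
Reciprocity: 7 ≡ 3 and 6785 ≡ 1 (mod 4), so (7/6785) = +(6785/7).
Reduce top mod 7: now compute (2/7).
Pull out 2: since 7 ≡ 7 (mod 8), (2/7) = +1.
Reached (1/7) = 1. Collecting the sign flips along the way, the symbol is +1.

1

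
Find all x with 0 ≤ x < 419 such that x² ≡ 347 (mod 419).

157, 262

Since 419 ≡ 3 (mod 4), a square root of 347 is 347^((419+1)/4) = 347^105 mod 419.
Repeated squaring: 347^2≡156, 347^4≡34, 347^8≡318, 347^16≡145, 347^32≡75, 347^64≡178 (mod 419).
347^105 = 347^(64+32+8+1) ≡ 157 (mod 419).
Check: 157² = 24649 ≡ 347 (mod 419). The two roots are 157 and 262.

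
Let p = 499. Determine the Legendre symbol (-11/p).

1

First reduce: -11 ≡ 488 (mod 499).
Pull out 2^3: since 499 ≡ 3 (mod 8), (2/499) = -1, so (2/499)^3 = -1.
Reciprocity: 61 ≡ 1 and 499 ≡ 3 (mod 4), so (61/499) = +(499/61).
Reduce top mod 61: now compute (11/61).
Reciprocity: 11 ≡ 3 and 61 ≡ 1 (mod 4), so (11/61) = +(61/11).
Reduce top mod 11: now compute (6/11).
Pull out 2: since 11 ≡ 3 (mod 8), (2/11) = -1.
Reciprocity: 3 ≡ 3 and 11 ≡ 3 (mod 4), so (3/11) = −(11/3).
Reduce top mod 3: now compute (2/3).
Pull out 2: since 3 ≡ 3 (mod 8), (2/3) = -1.
Reached (1/3) = 1. Collecting the sign flips along the way, the symbol is +1.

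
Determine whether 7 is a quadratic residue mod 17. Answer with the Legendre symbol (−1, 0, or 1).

-1

Euler's criterion: (7/17) ≡ 7^8 (mod 17).
7^2 ≡ 15 (mod 17)
7^4 ≡ 4 (mod 17)
7^8 ≡ 16 (mod 17)
7^8 = 7^(8) ≡ 16 (mod 17).
Result is 16 ≡ −1, so (7/17) = −1.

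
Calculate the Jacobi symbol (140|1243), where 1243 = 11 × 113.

Pull out 2^2: since 1243 ≡ 3 (mod 8), (2/1243) = -1, so (2/1243)^2 = +1.
Reciprocity: 35 ≡ 3 and 1243 ≡ 3 (mod 4), so (35/1243) = −(1243/35).
Reduce top mod 35: now compute (18/35).
Pull out 2: since 35 ≡ 3 (mod 8), (2/35) = -1.
Reciprocity: 9 ≡ 1 and 35 ≡ 3 (mod 4), so (9/35) = +(35/9).
Reduce top mod 9: now compute (8/9).
Pull out 2^3: since 9 ≡ 1 (mod 8), (2/9) = +1, so (2/9)^3 = +1.
Reached (1/9) = 1. Collecting the sign flips along the way, the symbol is +1.

1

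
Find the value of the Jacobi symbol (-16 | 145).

First reduce: -16 ≡ 129 (mod 145).
Reciprocity: 129 ≡ 1 and 145 ≡ 1 (mod 4), so (129/145) = +(145/129).
Reduce top mod 129: now compute (16/129).
Pull out 2^4: since 129 ≡ 1 (mod 8), (2/129) = +1, so (2/129)^4 = +1.
Reached (1/129) = 1. Collecting the sign flips along the way, the symbol is +1.

1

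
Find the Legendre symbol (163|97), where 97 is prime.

Euler's criterion: (163/97) ≡ 66^48 (mod 97).
66^2 ≡ 88 (mod 97)
66^4 ≡ 81 (mod 97)
66^8 ≡ 62 (mod 97)
66^16 ≡ 61 (mod 97)
66^32 ≡ 35 (mod 97)
66^48 = 66^(32+16) ≡ 1 (mod 97).
Result is 1, so (163/97) = 1.

1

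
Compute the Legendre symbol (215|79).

First reduce: 215 ≡ 57 (mod 79).
Reciprocity: 57 ≡ 1 and 79 ≡ 3 (mod 4), so (57/79) = +(79/57).
Reduce top mod 57: now compute (22/57).
Pull out 2: since 57 ≡ 1 (mod 8), (2/57) = +1.
Reciprocity: 11 ≡ 3 and 57 ≡ 1 (mod 4), so (11/57) = +(57/11).
Reduce top mod 11: now compute (2/11).
Pull out 2: since 11 ≡ 3 (mod 8), (2/11) = -1.
Reached (1/11) = 1. Collecting the sign flips along the way, the symbol is -1.

-1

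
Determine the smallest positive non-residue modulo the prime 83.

(2/83) = −1, so 2 is the smallest positive non-residue mod 83.

2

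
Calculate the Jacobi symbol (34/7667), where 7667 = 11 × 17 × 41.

0

Pull out 2: since 7667 ≡ 3 (mod 8), (2/7667) = -1.
Reciprocity: 17 ≡ 1 and 7667 ≡ 3 (mod 4), so (17/7667) = +(7667/17).
Reduce top mod 17: now compute (0/17).
Top reduces to 0: gcd > 1, so the symbol is 0.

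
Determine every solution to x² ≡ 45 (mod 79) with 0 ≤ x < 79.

19, 60

Since 79 ≡ 3 (mod 4), a square root of 45 is 45^((79+1)/4) = 45^20 mod 79.
Repeated squaring: 45^2≡50, 45^4≡51, 45^8≡73, 45^16≡36 (mod 79).
45^20 = 45^(16+4) ≡ 19 (mod 79).
Check: 19² = 361 ≡ 45 (mod 79). The two roots are 19 and 60.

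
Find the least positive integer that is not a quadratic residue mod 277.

(2/277) = −1, so 2 is the smallest positive non-residue mod 277.

2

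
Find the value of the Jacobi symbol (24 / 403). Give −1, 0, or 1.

Pull out 2^3: since 403 ≡ 3 (mod 8), (2/403) = -1, so (2/403)^3 = -1.
Reciprocity: 3 ≡ 3 and 403 ≡ 3 (mod 4), so (3/403) = −(403/3).
Reduce top mod 3: now compute (1/3).
Reached (1/3) = 1. Collecting the sign flips along the way, the symbol is +1.

1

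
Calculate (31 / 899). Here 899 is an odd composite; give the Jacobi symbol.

Reciprocity: 31 ≡ 3 and 899 ≡ 3 (mod 4), so (31/899) = −(899/31).
Reduce top mod 31: now compute (0/31).
Top reduces to 0: gcd > 1, so the symbol is 0.

0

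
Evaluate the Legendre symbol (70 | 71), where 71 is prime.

-1

Pull out 2: since 71 ≡ 7 (mod 8), (2/71) = +1.
Reciprocity: 35 ≡ 3 and 71 ≡ 3 (mod 4), so (35/71) = −(71/35).
Reduce top mod 35: now compute (1/35).
Reached (1/35) = 1. Collecting the sign flips along the way, the symbol is -1.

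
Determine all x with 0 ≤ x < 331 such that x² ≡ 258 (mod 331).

143, 188

Since 331 ≡ 3 (mod 4), a square root of 258 is 258^((331+1)/4) = 258^83 mod 331.
Repeated squaring: 258^2≡33, 258^4≡96, 258^8≡279, 258^16≡56, 258^32≡157, 258^64≡155 (mod 331).
258^83 = 258^(64+16+2+1) ≡ 143 (mod 331).
Check: 143² = 20449 ≡ 258 (mod 331). The two roots are 143 and 188.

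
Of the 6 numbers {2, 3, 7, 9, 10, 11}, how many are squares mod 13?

3

(2/13) = -1 → non-residue.
(3/13) = +1 → QR.
(7/13) = -1 → non-residue.
(9/13) = +1 → QR.
(10/13) = +1 → QR.
(11/13) = -1 → non-residue.
Total quadratic residues among the 6: 3.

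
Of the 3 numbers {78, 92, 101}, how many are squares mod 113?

0

(78/113) = -1 → non-residue.
(92/113) = -1 → non-residue.
(101/113) = -1 → non-residue.
Total quadratic residues among the 3: 0.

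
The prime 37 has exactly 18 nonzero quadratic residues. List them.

Square k = 1,…,18 (k and 37−k give the same square):
1²=1, 2²=4, 3²=9, 4²=16, 5²=25, 6²=36, 7²≡12, 8²≡27, 9²≡7, 10²≡26, 11²≡10, 12²≡33, 13²≡21, 14²≡11, 15²≡3, 16²≡34, 17²≡30, 18²≡28 (mod 37).
So the quadratic residues mod 37 are {1, 3, 4, 7, 9, 10, 11, 12, 16, 21, 25, 26, 27, 28, 30, 33, 34, 36}.

1, 3, 4, 7, 9, 10, 11, 12, 16, 21, 25, 26, 27, 28, 30, 33, 34, 36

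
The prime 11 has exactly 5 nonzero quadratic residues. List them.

Square k = 1,…,5 (k and 11−k give the same square):
1²=1, 2²=4, 3²=9, 4²≡5, 5²≡3 (mod 11).
So the quadratic residues mod 11 are {1, 3, 4, 5, 9}.

1,3,4,5,9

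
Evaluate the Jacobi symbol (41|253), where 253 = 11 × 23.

Reciprocity: 41 ≡ 1 and 253 ≡ 1 (mod 4), so (41/253) = +(253/41).
Reduce top mod 41: now compute (7/41).
Reciprocity: 7 ≡ 3 and 41 ≡ 1 (mod 4), so (7/41) = +(41/7).
Reduce top mod 7: now compute (6/7).
Pull out 2: since 7 ≡ 7 (mod 8), (2/7) = +1.
Reciprocity: 3 ≡ 3 and 7 ≡ 3 (mod 4), so (3/7) = −(7/3).
Reduce top mod 3: now compute (1/3).
Reached (1/3) = 1. Collecting the sign flips along the way, the symbol is -1.

-1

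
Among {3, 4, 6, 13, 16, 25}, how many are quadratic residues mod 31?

3

(3/31) = -1 → non-residue.
(4/31) = +1 → QR.
(6/31) = -1 → non-residue.
(13/31) = -1 → non-residue.
(16/31) = +1 → QR.
(25/31) = +1 → QR.
Total quadratic residues among the 6: 3.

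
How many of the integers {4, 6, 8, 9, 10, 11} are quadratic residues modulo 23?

(4/23) = +1 → QR.
(6/23) = +1 → QR.
(8/23) = +1 → QR.
(9/23) = +1 → QR.
(10/23) = -1 → non-residue.
(11/23) = -1 → non-residue.
Total quadratic residues among the 6: 4.

4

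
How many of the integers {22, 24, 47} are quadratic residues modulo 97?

(22/97) = +1 → QR.
(24/97) = +1 → QR.
(47/97) = +1 → QR.
Total quadratic residues among the 3: 3.

3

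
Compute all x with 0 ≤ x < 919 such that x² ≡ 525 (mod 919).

Since 919 ≡ 3 (mod 4), a square root of 525 is 525^((919+1)/4) = 525^230 mod 919.
Repeated squaring: 525^2≡844, 525^4≡111, 525^8≡374, 525^16≡188, 525^32≡422, 525^64≡717, 525^128≡368 (mod 919).
525^230 = 525^(128+64+32+4+2) ≡ 881 (mod 919).
Check: 881² = 776161 ≡ 525 (mod 919). The two roots are 38 and 881.

38, 881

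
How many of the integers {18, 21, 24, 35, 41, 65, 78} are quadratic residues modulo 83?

(18/83) = -1 → non-residue.
(21/83) = +1 → QR.
(24/83) = -1 → non-residue.
(35/83) = -1 → non-residue.
(41/83) = +1 → QR.
(65/83) = +1 → QR.
(78/83) = +1 → QR.
Total quadratic residues among the 7: 4.

4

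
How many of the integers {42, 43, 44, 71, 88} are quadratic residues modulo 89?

(42/89) = +1 → QR.
(43/89) = -1 → non-residue.
(44/89) = +1 → QR.
(71/89) = +1 → QR.
(88/89) = +1 → QR.
Total quadratic residues among the 5: 4.

4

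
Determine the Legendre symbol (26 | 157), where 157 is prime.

Pull out 2: since 157 ≡ 5 (mod 8), (2/157) = -1.
Reciprocity: 13 ≡ 1 and 157 ≡ 1 (mod 4), so (13/157) = +(157/13).
Reduce top mod 13: now compute (1/13).
Reached (1/13) = 1. Collecting the sign flips along the way, the symbol is -1.

-1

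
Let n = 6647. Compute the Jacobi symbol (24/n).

Pull out 2^3: since 6647 ≡ 7 (mod 8), (2/6647) = +1, so (2/6647)^3 = +1.
Reciprocity: 3 ≡ 3 and 6647 ≡ 3 (mod 4), so (3/6647) = −(6647/3).
Reduce top mod 3: now compute (2/3).
Pull out 2: since 3 ≡ 3 (mod 8), (2/3) = -1.
Reached (1/3) = 1. Collecting the sign flips along the way, the symbol is +1.

1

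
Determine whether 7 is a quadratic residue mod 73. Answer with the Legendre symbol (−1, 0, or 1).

-1

Reciprocity: 7 ≡ 3 and 73 ≡ 1 (mod 4), so (7/73) = +(73/7).
Reduce top mod 7: now compute (3/7).
Reciprocity: 3 ≡ 3 and 7 ≡ 3 (mod 4), so (3/7) = −(7/3).
Reduce top mod 3: now compute (1/3).
Reached (1/3) = 1. Collecting the sign flips along the way, the symbol is -1.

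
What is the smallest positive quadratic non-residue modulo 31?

3

(2/31) = +1, so 2 is a residue.
(3/31) = −1, so 3 is the smallest positive non-residue mod 31.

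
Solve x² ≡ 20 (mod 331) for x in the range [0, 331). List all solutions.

Since 331 ≡ 3 (mod 4), a square root of 20 is 20^((331+1)/4) = 20^83 mod 331.
Repeated squaring: 20^2≡69, 20^4≡127, 20^8≡241, 20^16≡156, 20^32≡173, 20^64≡139 (mod 331).
20^83 = 20^(64+16+2+1) ≡ 196 (mod 331).
Check: 196² = 38416 ≡ 20 (mod 331). The two roots are 135 and 196.

135, 196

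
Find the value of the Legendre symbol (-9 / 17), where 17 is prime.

1

First reduce: -9 ≡ 8 (mod 17).
Pull out 2^3: since 17 ≡ 1 (mod 8), (2/17) = +1, so (2/17)^3 = +1.
Reached (1/17) = 1. Collecting the sign flips along the way, the symbol is +1.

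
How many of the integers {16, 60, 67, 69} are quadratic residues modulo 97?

(16/97) = +1 → QR.
(60/97) = -1 → non-residue.
(67/97) = -1 → non-residue.
(69/97) = -1 → non-residue.
Total quadratic residues among the 4: 1.

1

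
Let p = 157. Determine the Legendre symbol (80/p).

Pull out 2^4: since 157 ≡ 5 (mod 8), (2/157) = -1, so (2/157)^4 = +1.
Reciprocity: 5 ≡ 1 and 157 ≡ 1 (mod 4), so (5/157) = +(157/5).
Reduce top mod 5: now compute (2/5).
Pull out 2: since 5 ≡ 5 (mod 8), (2/5) = -1.
Reached (1/5) = 1. Collecting the sign flips along the way, the symbol is -1.

-1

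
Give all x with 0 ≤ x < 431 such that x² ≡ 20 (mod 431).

Since 431 ≡ 3 (mod 4), a square root of 20 is 20^((431+1)/4) = 20^108 mod 431.
Repeated squaring: 20^2≡400, 20^4≡99, 20^8≡319, 20^16≡45, 20^32≡301, 20^64≡91 (mod 431).
20^108 = 20^(64+32+8+4) ≡ 69 (mod 431).
Check: 69² = 4761 ≡ 20 (mod 431). The two roots are 69 and 362.

69, 362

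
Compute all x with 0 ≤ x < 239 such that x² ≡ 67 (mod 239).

28, 211

Since 239 ≡ 3 (mod 4), a square root of 67 is 67^((239+1)/4) = 67^60 mod 239.
Repeated squaring: 67^2≡187, 67^4≡75, 67^8≡128, 67^16≡132, 67^32≡216 (mod 239).
67^60 = 67^(32+16+8+4) ≡ 211 (mod 239).
Check: 211² = 44521 ≡ 67 (mod 239). The two roots are 28 and 211.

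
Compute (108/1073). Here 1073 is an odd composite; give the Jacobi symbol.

Pull out 2^2: since 1073 ≡ 1 (mod 8), (2/1073) = +1, so (2/1073)^2 = +1.
Reciprocity: 27 ≡ 3 and 1073 ≡ 1 (mod 4), so (27/1073) = +(1073/27).
Reduce top mod 27: now compute (20/27).
Pull out 2^2: since 27 ≡ 3 (mod 8), (2/27) = -1, so (2/27)^2 = +1.
Reciprocity: 5 ≡ 1 and 27 ≡ 3 (mod 4), so (5/27) = +(27/5).
Reduce top mod 5: now compute (2/5).
Pull out 2: since 5 ≡ 5 (mod 8), (2/5) = -1.
Reached (1/5) = 1. Collecting the sign flips along the way, the symbol is -1.

-1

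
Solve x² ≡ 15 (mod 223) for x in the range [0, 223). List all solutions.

98, 125

Since 223 ≡ 3 (mod 4), a square root of 15 is 15^((223+1)/4) = 15^56 mod 223.
Repeated squaring: 15^2≡2, 15^4≡4, 15^8≡16, 15^16≡33, 15^32≡197 (mod 223).
15^56 = 15^(32+16+8) ≡ 98 (mod 223).
Check: 98² = 9604 ≡ 15 (mod 223). The two roots are 98 and 125.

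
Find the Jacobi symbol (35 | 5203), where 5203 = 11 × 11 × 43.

Reciprocity: 35 ≡ 3 and 5203 ≡ 3 (mod 4), so (35/5203) = −(5203/35).
Reduce top mod 35: now compute (23/35).
Reciprocity: 23 ≡ 3 and 35 ≡ 3 (mod 4), so (23/35) = −(35/23).
Reduce top mod 23: now compute (12/23).
Pull out 2^2: since 23 ≡ 7 (mod 8), (2/23) = +1, so (2/23)^2 = +1.
Reciprocity: 3 ≡ 3 and 23 ≡ 3 (mod 4), so (3/23) = −(23/3).
Reduce top mod 3: now compute (2/3).
Pull out 2: since 3 ≡ 3 (mod 8), (2/3) = -1.
Reached (1/3) = 1. Collecting the sign flips along the way, the symbol is +1.

1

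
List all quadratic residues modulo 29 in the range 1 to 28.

Square k = 1,…,14 (k and 29−k give the same square):
1²=1, 2²=4, 3²=9, 4²=16, 5²=25, 6²≡7, 7²≡20, 8²≡6, 9²≡23, 10²≡13, 11²≡5, 12²≡28, 13²≡24, 14²≡22 (mod 29).
So the quadratic residues mod 29 are {1, 4, 5, 6, 7, 9, 13, 16, 20, 22, 23, 24, 25, 28}.

1 4 5 6 7 9 13 16 20 22 23 24 25 28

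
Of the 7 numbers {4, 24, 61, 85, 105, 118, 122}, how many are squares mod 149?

(4/149) = +1 → QR.
(24/149) = +1 → QR.
(61/149) = +1 → QR.
(85/149) = +1 → QR.
(105/149) = -1 → non-residue.
(118/149) = +1 → QR.
(122/149) = -1 → non-residue.
Total quadratic residues among the 7: 5.

5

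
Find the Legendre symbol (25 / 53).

1

Euler's criterion: (25/53) ≡ 25^26 (mod 53).
25^2 ≡ 42 (mod 53)
25^4 ≡ 15 (mod 53)
25^8 ≡ 13 (mod 53)
25^16 ≡ 10 (mod 53)
25^26 = 25^(16+8+2) ≡ 1 (mod 53).
Result is 1, so (25/53) = 1.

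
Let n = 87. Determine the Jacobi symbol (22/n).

1

Pull out 2: since 87 ≡ 7 (mod 8), (2/87) = +1.
Reciprocity: 11 ≡ 3 and 87 ≡ 3 (mod 4), so (11/87) = −(87/11).
Reduce top mod 11: now compute (10/11).
Pull out 2: since 11 ≡ 3 (mod 8), (2/11) = -1.
Reciprocity: 5 ≡ 1 and 11 ≡ 3 (mod 4), so (5/11) = +(11/5).
Reduce top mod 5: now compute (1/5).
Reached (1/5) = 1. Collecting the sign flips along the way, the symbol is +1.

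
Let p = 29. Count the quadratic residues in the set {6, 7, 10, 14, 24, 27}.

(6/29) = +1 → QR.
(7/29) = +1 → QR.
(10/29) = -1 → non-residue.
(14/29) = -1 → non-residue.
(24/29) = +1 → QR.
(27/29) = -1 → non-residue.
Total quadratic residues among the 6: 3.

3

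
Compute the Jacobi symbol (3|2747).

1

Reciprocity: 3 ≡ 3 and 2747 ≡ 3 (mod 4), so (3/2747) = −(2747/3).
Reduce top mod 3: now compute (2/3).
Pull out 2: since 3 ≡ 3 (mod 8), (2/3) = -1.
Reached (1/3) = 1. Collecting the sign flips along the way, the symbol is +1.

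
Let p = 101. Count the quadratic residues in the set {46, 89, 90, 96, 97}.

(46/101) = -1 → non-residue.
(89/101) = -1 → non-residue.
(90/101) = -1 → non-residue.
(96/101) = +1 → QR.
(97/101) = +1 → QR.
Total quadratic residues among the 5: 2.

2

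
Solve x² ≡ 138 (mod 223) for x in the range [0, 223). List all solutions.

19, 204

Since 223 ≡ 3 (mod 4), a square root of 138 is 138^((223+1)/4) = 138^56 mod 223.
Repeated squaring: 138^2≡89, 138^4≡116, 138^8≡76, 138^16≡201, 138^32≡38 (mod 223).
138^56 = 138^(32+16+8) ≡ 19 (mod 223).
Check: 19² = 361 ≡ 138 (mod 223). The two roots are 19 and 204.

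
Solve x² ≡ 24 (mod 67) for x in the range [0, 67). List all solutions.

Since 67 ≡ 3 (mod 4), a square root of 24 is 24^((67+1)/4) = 24^17 mod 67.
Repeated squaring: 24^2≡40, 24^4≡59, 24^8≡64, 24^16≡9 (mod 67).
24^17 = 24^(16+1) ≡ 15 (mod 67).
Check: 15² = 225 ≡ 24 (mod 67). The two roots are 15 and 52.

15, 52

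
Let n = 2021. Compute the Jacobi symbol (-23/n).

First reduce: -23 ≡ 1998 (mod 2021).
Pull out 2: since 2021 ≡ 5 (mod 8), (2/2021) = -1.
Reciprocity: 999 ≡ 3 and 2021 ≡ 1 (mod 4), so (999/2021) = +(2021/999).
Reduce top mod 999: now compute (23/999).
Reciprocity: 23 ≡ 3 and 999 ≡ 3 (mod 4), so (23/999) = −(999/23).
Reduce top mod 23: now compute (10/23).
Pull out 2: since 23 ≡ 7 (mod 8), (2/23) = +1.
Reciprocity: 5 ≡ 1 and 23 ≡ 3 (mod 4), so (5/23) = +(23/5).
Reduce top mod 5: now compute (3/5).
Reciprocity: 3 ≡ 3 and 5 ≡ 1 (mod 4), so (3/5) = +(5/3).
Reduce top mod 3: now compute (2/3).
Pull out 2: since 3 ≡ 3 (mod 8), (2/3) = -1.
Reached (1/3) = 1. Collecting the sign flips along the way, the symbol is -1.

-1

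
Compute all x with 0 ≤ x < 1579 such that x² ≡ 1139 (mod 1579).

Since 1579 ≡ 3 (mod 4), a square root of 1139 is 1139^((1579+1)/4) = 1139^395 mod 1579.
Repeated squaring: 1139^2≡962, 1139^4≡150, 1139^8≡394, 1139^16≡494, 1139^32≡870, 1139^64≡559, 1139^128≡1418, 1139^256≡657 (mod 1579).
1139^395 = 1139^(256+128+8+2+1) ≡ 1296 (mod 1579).
Check: 1296² = 1679616 ≡ 1139 (mod 1579). The two roots are 283 and 1296.

283, 1296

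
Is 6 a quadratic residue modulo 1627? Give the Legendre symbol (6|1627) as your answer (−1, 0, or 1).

1

Pull out 2: since 1627 ≡ 3 (mod 8), (2/1627) = -1.
Reciprocity: 3 ≡ 3 and 1627 ≡ 3 (mod 4), so (3/1627) = −(1627/3).
Reduce top mod 3: now compute (1/3).
Reached (1/3) = 1. Collecting the sign flips along the way, the symbol is +1.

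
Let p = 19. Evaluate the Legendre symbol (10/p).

Euler's criterion: (10/19) ≡ 10^9 (mod 19).
10^2 ≡ 5 (mod 19)
10^4 ≡ 6 (mod 19)
10^8 ≡ 17 (mod 19)
10^9 = 10^(8+1) ≡ 18 (mod 19).
Result is 18 ≡ −1, so (10/19) = −1.

-1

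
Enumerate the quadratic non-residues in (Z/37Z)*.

2, 5, 6, 8, 13, 14, 15, 17, 18, 19, 20, 22, 23, 24, 29, 31, 32, 35

Square k = 1,…,18 (k and 37−k give the same square):
1²=1, 2²=4, 3²=9, 4²=16, 5²=25, 6²=36, 7²≡12, 8²≡27, 9²≡7, 10²≡26, 11²≡10, 12²≡33, 13²≡21, 14²≡11, 15²≡3, 16²≡34, 17²≡30, 18²≡28 (mod 37).
The residues are {1, 3, 4, 7, 9, 10, 11, 12, 16, 21, 25, 26, 27, 28, 30, 33, 34, 36}; the non-residues are the remaining 18 nonzero classes.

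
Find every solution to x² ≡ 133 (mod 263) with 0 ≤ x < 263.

50, 213

Since 263 ≡ 3 (mod 4), a square root of 133 is 133^((263+1)/4) = 133^66 mod 263.
Repeated squaring: 133^2≡68, 133^4≡153, 133^8≡2, 133^16≡4, 133^32≡16, 133^64≡256 (mod 263).
133^66 = 133^(64+2) ≡ 50 (mod 263).
Check: 50² = 2500 ≡ 133 (mod 263). The two roots are 50 and 213.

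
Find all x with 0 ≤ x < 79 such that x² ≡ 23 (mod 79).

24, 55

Since 79 ≡ 3 (mod 4), a square root of 23 is 23^((79+1)/4) = 23^20 mod 79.
Repeated squaring: 23^2≡55, 23^4≡23, 23^8≡55, 23^16≡23 (mod 79).
23^20 = 23^(16+4) ≡ 55 (mod 79).
Check: 55² = 3025 ≡ 23 (mod 79). The two roots are 24 and 55.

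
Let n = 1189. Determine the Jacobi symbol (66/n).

Pull out 2: since 1189 ≡ 5 (mod 8), (2/1189) = -1.
Reciprocity: 33 ≡ 1 and 1189 ≡ 1 (mod 4), so (33/1189) = +(1189/33).
Reduce top mod 33: now compute (1/33).
Reached (1/33) = 1. Collecting the sign flips along the way, the symbol is -1.

-1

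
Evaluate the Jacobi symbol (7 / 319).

Reciprocity: 7 ≡ 3 and 319 ≡ 3 (mod 4), so (7/319) = −(319/7).
Reduce top mod 7: now compute (4/7).
Pull out 2^2: since 7 ≡ 7 (mod 8), (2/7) = +1, so (2/7)^2 = +1.
Reached (1/7) = 1. Collecting the sign flips along the way, the symbol is -1.

-1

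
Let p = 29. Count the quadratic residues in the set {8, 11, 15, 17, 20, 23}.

(8/29) = -1 → non-residue.
(11/29) = -1 → non-residue.
(15/29) = -1 → non-residue.
(17/29) = -1 → non-residue.
(20/29) = +1 → QR.
(23/29) = +1 → QR.
Total quadratic residues among the 6: 2.

2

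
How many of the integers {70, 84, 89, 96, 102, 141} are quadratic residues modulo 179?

(70/179) = +1 → QR.
(84/179) = -1 → non-residue.
(89/179) = +1 → QR.
(96/179) = -1 → non-residue.
(102/179) = -1 → non-residue.
(141/179) = +1 → QR.
Total quadratic residues among the 6: 3.

3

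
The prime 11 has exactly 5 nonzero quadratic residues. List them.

Square k = 1,…,5 (k and 11−k give the same square):
1²=1, 2²=4, 3²=9, 4²≡5, 5²≡3 (mod 11).
So the quadratic residues mod 11 are {1, 3, 4, 5, 9}.

1 3 4 5 9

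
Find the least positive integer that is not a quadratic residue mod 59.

2

(2/59) = −1, so 2 is the smallest positive non-residue mod 59.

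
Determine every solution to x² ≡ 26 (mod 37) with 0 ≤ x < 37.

10, 27

37 ≡ 1 (mod 4), so we find a root by search.
Trying successive values, 10² = 100 ≡ 26 (mod 37). The other root is 37 − 10 = 27.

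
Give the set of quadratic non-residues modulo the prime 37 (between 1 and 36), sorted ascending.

2, 5, 6, 8, 13, 14, 15, 17, 18, 19, 20, 22, 23, 24, 29, 31, 32, 35

Square k = 1,…,18 (k and 37−k give the same square):
1²=1, 2²=4, 3²=9, 4²=16, 5²=25, 6²=36, 7²≡12, 8²≡27, 9²≡7, 10²≡26, 11²≡10, 12²≡33, 13²≡21, 14²≡11, 15²≡3, 16²≡34, 17²≡30, 18²≡28 (mod 37).
The residues are {1, 3, 4, 7, 9, 10, 11, 12, 16, 21, 25, 26, 27, 28, 30, 33, 34, 36}; the non-residues are the remaining 18 nonzero classes.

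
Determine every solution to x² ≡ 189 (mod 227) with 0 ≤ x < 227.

102, 125

Since 227 ≡ 3 (mod 4), a square root of 189 is 189^((227+1)/4) = 189^57 mod 227.
Repeated squaring: 189^2≡82, 189^4≡141, 189^8≡132, 189^16≡172, 189^32≡74 (mod 227).
189^57 = 189^(32+16+8+1) ≡ 102 (mod 227).
Check: 102² = 10404 ≡ 189 (mod 227). The two roots are 102 and 125.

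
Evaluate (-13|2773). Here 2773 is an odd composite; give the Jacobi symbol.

1

First reduce: -13 ≡ 2760 (mod 2773).
Pull out 2^3: since 2773 ≡ 5 (mod 8), (2/2773) = -1, so (2/2773)^3 = -1.
Reciprocity: 345 ≡ 1 and 2773 ≡ 1 (mod 4), so (345/2773) = +(2773/345).
Reduce top mod 345: now compute (13/345).
Reciprocity: 13 ≡ 1 and 345 ≡ 1 (mod 4), so (13/345) = +(345/13).
Reduce top mod 13: now compute (7/13).
Reciprocity: 7 ≡ 3 and 13 ≡ 1 (mod 4), so (7/13) = +(13/7).
Reduce top mod 7: now compute (6/7).
Pull out 2: since 7 ≡ 7 (mod 8), (2/7) = +1.
Reciprocity: 3 ≡ 3 and 7 ≡ 3 (mod 4), so (3/7) = −(7/3).
Reduce top mod 3: now compute (1/3).
Reached (1/3) = 1. Collecting the sign flips along the way, the symbol is +1.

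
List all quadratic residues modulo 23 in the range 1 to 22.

1 2 3 4 6 8 9 12 13 16 18

Square k = 1,…,11 (k and 23−k give the same square):
1²=1, 2²=4, 3²=9, 4²=16, 5²≡2, 6²≡13, 7²≡3, 8²≡18, 9²≡12, 10²≡8, 11²≡6 (mod 23).
So the quadratic residues mod 23 are {1, 2, 3, 4, 6, 8, 9, 12, 13, 16, 18}.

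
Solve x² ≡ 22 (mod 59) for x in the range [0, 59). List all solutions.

9, 50

Since 59 ≡ 3 (mod 4), a square root of 22 is 22^((59+1)/4) = 22^15 mod 59.
Repeated squaring: 22^2≡12, 22^4≡26, 22^8≡27 (mod 59).
22^15 = 22^(8+4+2+1) ≡ 9 (mod 59).
Check: 9² = 81 ≡ 22 (mod 59). The two roots are 9 and 50.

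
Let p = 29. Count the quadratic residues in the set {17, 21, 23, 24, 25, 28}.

(17/29) = -1 → non-residue.
(21/29) = -1 → non-residue.
(23/29) = +1 → QR.
(24/29) = +1 → QR.
(25/29) = +1 → QR.
(28/29) = +1 → QR.
Total quadratic residues among the 6: 4.

4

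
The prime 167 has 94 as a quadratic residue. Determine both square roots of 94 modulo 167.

Since 167 ≡ 3 (mod 4), a square root of 94 is 94^((167+1)/4) = 94^42 mod 167.
Repeated squaring: 94^2≡152, 94^4≡58, 94^8≡24, 94^16≡75, 94^32≡114 (mod 167).
94^42 = 94^(32+8+2) ≡ 42 (mod 167).
Check: 42² = 1764 ≡ 94 (mod 167). The two roots are 42 and 125.

42, 125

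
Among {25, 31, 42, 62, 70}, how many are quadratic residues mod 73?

2

(25/73) = +1 → QR.
(31/73) = -1 → non-residue.
(42/73) = -1 → non-residue.
(62/73) = -1 → non-residue.
(70/73) = +1 → QR.
Total quadratic residues among the 5: 2.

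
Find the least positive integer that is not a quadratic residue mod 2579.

(2/2579) = −1, so 2 is the smallest positive non-residue mod 2579.

2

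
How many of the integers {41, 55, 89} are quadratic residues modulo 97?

(41/97) = -1 → non-residue.
(55/97) = -1 → non-residue.
(89/97) = +1 → QR.
Total quadratic residues among the 3: 1.

1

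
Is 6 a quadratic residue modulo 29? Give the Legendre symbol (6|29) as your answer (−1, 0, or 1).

Euler's criterion: (6/29) ≡ 6^14 (mod 29).
6^2 ≡ 7 (mod 29)
6^4 ≡ 20 (mod 29)
6^8 ≡ 23 (mod 29)
6^14 = 6^(8+4+2) ≡ 1 (mod 29).
Result is 1, so (6/29) = 1.

1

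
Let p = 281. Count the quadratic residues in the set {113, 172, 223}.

(113/281) = -1 → non-residue.
(172/281) = +1 → QR.
(223/281) = +1 → QR.
Total quadratic residues among the 3: 2.

2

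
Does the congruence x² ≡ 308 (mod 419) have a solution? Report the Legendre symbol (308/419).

-1

Pull out 2^2: since 419 ≡ 3 (mod 8), (2/419) = -1, so (2/419)^2 = +1.
Reciprocity: 77 ≡ 1 and 419 ≡ 3 (mod 4), so (77/419) = +(419/77).
Reduce top mod 77: now compute (34/77).
Pull out 2: since 77 ≡ 5 (mod 8), (2/77) = -1.
Reciprocity: 17 ≡ 1 and 77 ≡ 1 (mod 4), so (17/77) = +(77/17).
Reduce top mod 17: now compute (9/17).
Reciprocity: 9 ≡ 1 and 17 ≡ 1 (mod 4), so (9/17) = +(17/9).
Reduce top mod 9: now compute (8/9).
Pull out 2^3: since 9 ≡ 1 (mod 8), (2/9) = +1, so (2/9)^3 = +1.
Reached (1/9) = 1. Collecting the sign flips along the way, the symbol is -1.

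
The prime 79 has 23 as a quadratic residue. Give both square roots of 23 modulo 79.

Since 79 ≡ 3 (mod 4), a square root of 23 is 23^((79+1)/4) = 23^20 mod 79.
Repeated squaring: 23^2≡55, 23^4≡23, 23^8≡55, 23^16≡23 (mod 79).
23^20 = 23^(16+4) ≡ 55 (mod 79).
Check: 55² = 3025 ≡ 23 (mod 79). The two roots are 24 and 55.

24, 55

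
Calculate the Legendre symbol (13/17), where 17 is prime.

Reciprocity: 13 ≡ 1 and 17 ≡ 1 (mod 4), so (13/17) = +(17/13).
Reduce top mod 13: now compute (4/13).
Pull out 2^2: since 13 ≡ 5 (mod 8), (2/13) = -1, so (2/13)^2 = +1.
Reached (1/13) = 1. Collecting the sign flips along the way, the symbol is +1.

1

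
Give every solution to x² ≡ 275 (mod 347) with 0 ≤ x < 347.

52, 295

Since 347 ≡ 3 (mod 4), a square root of 275 is 275^((347+1)/4) = 275^87 mod 347.
Repeated squaring: 275^2≡326, 275^4≡94, 275^8≡161, 275^16≡243, 275^32≡59, 275^64≡11 (mod 347).
275^87 = 275^(64+16+4+2+1) ≡ 52 (mod 347).
Check: 52² = 2704 ≡ 275 (mod 347). The two roots are 52 and 295.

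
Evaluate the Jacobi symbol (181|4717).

1

Reciprocity: 181 ≡ 1 and 4717 ≡ 1 (mod 4), so (181/4717) = +(4717/181).
Reduce top mod 181: now compute (11/181).
Reciprocity: 11 ≡ 3 and 181 ≡ 1 (mod 4), so (11/181) = +(181/11).
Reduce top mod 11: now compute (5/11).
Reciprocity: 5 ≡ 1 and 11 ≡ 3 (mod 4), so (5/11) = +(11/5).
Reduce top mod 5: now compute (1/5).
Reached (1/5) = 1. Collecting the sign flips along the way, the symbol is +1.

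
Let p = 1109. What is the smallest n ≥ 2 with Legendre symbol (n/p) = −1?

(2/1109) = −1, so 2 is the smallest positive non-residue mod 1109.

2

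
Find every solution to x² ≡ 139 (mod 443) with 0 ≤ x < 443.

Since 443 ≡ 3 (mod 4), a square root of 139 is 139^((443+1)/4) = 139^111 mod 443.
Repeated squaring: 139^2≡272, 139^4≡3, 139^8≡9, 139^16≡81, 139^32≡359, 139^64≡411 (mod 443).
139^111 = 139^(64+32+8+4+2+1) ≡ 333 (mod 443).
Check: 333² = 110889 ≡ 139 (mod 443). The two roots are 110 and 333.

110, 333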